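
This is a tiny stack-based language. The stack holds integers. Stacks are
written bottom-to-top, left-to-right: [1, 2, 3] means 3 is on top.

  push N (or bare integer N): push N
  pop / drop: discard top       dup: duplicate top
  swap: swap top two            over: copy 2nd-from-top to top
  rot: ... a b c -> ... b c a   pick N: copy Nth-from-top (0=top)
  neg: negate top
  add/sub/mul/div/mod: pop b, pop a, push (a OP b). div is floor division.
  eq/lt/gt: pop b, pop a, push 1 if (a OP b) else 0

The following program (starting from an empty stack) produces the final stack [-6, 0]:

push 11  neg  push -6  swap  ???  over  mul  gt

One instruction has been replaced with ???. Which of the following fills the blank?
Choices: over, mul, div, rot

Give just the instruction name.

Stack before ???: [-6, -11]
Stack after ???:  [-6, -11, -6]
Checking each choice:
  over: MATCH
  mul: stack underflow (need 2, have 1)
  div: stack underflow (need 2, have 1)
  rot: stack underflow (need 3, have 2)


Answer: over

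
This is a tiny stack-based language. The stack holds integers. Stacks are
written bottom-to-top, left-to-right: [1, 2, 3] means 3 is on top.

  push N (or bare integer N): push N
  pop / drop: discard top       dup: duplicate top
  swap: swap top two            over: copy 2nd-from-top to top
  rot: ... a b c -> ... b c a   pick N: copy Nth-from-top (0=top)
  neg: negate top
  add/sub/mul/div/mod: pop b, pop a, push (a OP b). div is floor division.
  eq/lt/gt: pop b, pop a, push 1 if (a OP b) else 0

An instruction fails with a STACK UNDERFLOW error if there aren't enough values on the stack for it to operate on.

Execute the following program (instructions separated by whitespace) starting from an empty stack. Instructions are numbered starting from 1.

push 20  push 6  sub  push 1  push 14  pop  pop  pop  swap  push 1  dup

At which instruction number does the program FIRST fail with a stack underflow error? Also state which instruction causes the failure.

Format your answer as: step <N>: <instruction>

Step 1 ('push 20'): stack = [20], depth = 1
Step 2 ('push 6'): stack = [20, 6], depth = 2
Step 3 ('sub'): stack = [14], depth = 1
Step 4 ('push 1'): stack = [14, 1], depth = 2
Step 5 ('push 14'): stack = [14, 1, 14], depth = 3
Step 6 ('pop'): stack = [14, 1], depth = 2
Step 7 ('pop'): stack = [14], depth = 1
Step 8 ('pop'): stack = [], depth = 0
Step 9 ('swap'): needs 2 value(s) but depth is 0 — STACK UNDERFLOW

Answer: step 9: swap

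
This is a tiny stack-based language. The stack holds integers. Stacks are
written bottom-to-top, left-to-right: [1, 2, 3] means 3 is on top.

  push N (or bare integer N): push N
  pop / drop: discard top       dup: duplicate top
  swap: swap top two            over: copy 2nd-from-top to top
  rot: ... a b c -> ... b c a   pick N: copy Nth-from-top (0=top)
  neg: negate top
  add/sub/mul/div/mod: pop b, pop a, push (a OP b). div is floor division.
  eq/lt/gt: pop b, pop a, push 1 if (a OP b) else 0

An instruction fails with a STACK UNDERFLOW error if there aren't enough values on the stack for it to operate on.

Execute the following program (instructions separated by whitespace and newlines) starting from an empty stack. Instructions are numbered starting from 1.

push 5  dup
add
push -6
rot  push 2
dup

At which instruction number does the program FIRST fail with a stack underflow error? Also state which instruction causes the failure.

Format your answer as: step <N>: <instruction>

Step 1 ('push 5'): stack = [5], depth = 1
Step 2 ('dup'): stack = [5, 5], depth = 2
Step 3 ('add'): stack = [10], depth = 1
Step 4 ('push -6'): stack = [10, -6], depth = 2
Step 5 ('rot'): needs 3 value(s) but depth is 2 — STACK UNDERFLOW

Answer: step 5: rot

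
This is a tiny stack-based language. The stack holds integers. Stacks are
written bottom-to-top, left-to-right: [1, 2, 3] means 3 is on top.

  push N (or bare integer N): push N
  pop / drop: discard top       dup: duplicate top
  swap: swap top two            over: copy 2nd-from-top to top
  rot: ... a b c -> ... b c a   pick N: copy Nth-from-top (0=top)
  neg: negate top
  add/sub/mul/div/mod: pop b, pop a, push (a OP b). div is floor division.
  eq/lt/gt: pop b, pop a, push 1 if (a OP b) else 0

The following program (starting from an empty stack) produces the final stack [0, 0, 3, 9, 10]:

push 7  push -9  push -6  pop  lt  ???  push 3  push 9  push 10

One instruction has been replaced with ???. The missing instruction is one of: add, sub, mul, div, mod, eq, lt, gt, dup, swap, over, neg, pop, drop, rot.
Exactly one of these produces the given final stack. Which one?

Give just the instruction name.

Answer: dup

Derivation:
Stack before ???: [0]
Stack after ???:  [0, 0]
The instruction that transforms [0] -> [0, 0] is: dup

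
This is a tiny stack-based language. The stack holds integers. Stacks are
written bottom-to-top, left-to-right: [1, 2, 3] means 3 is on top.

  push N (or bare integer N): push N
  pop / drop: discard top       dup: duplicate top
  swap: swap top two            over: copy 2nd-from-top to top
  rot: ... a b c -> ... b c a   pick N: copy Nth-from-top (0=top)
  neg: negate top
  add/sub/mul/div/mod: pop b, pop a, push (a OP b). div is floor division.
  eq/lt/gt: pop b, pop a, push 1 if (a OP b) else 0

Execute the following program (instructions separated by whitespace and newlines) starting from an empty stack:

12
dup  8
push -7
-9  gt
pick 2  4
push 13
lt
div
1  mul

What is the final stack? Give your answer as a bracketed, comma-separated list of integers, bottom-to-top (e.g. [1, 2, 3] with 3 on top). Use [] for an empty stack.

Answer: [12, 12, 8, 1, 12]

Derivation:
After 'push 12': [12]
After 'dup': [12, 12]
After 'push 8': [12, 12, 8]
After 'push -7': [12, 12, 8, -7]
After 'push -9': [12, 12, 8, -7, -9]
After 'gt': [12, 12, 8, 1]
After 'pick 2': [12, 12, 8, 1, 12]
After 'push 4': [12, 12, 8, 1, 12, 4]
After 'push 13': [12, 12, 8, 1, 12, 4, 13]
After 'lt': [12, 12, 8, 1, 12, 1]
After 'div': [12, 12, 8, 1, 12]
After 'push 1': [12, 12, 8, 1, 12, 1]
After 'mul': [12, 12, 8, 1, 12]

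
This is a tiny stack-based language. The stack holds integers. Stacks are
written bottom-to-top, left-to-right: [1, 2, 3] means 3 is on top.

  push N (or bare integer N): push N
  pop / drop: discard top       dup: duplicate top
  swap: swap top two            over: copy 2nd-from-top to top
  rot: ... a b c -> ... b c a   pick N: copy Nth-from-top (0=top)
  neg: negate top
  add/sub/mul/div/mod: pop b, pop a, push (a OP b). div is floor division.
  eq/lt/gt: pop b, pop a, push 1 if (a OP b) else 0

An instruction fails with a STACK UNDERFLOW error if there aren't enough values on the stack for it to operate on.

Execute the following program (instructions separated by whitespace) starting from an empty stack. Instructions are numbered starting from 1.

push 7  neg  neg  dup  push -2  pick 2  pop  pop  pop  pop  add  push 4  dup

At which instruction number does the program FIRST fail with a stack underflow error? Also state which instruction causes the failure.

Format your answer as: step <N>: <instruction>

Answer: step 11: add

Derivation:
Step 1 ('push 7'): stack = [7], depth = 1
Step 2 ('neg'): stack = [-7], depth = 1
Step 3 ('neg'): stack = [7], depth = 1
Step 4 ('dup'): stack = [7, 7], depth = 2
Step 5 ('push -2'): stack = [7, 7, -2], depth = 3
Step 6 ('pick 2'): stack = [7, 7, -2, 7], depth = 4
Step 7 ('pop'): stack = [7, 7, -2], depth = 3
Step 8 ('pop'): stack = [7, 7], depth = 2
Step 9 ('pop'): stack = [7], depth = 1
Step 10 ('pop'): stack = [], depth = 0
Step 11 ('add'): needs 2 value(s) but depth is 0 — STACK UNDERFLOW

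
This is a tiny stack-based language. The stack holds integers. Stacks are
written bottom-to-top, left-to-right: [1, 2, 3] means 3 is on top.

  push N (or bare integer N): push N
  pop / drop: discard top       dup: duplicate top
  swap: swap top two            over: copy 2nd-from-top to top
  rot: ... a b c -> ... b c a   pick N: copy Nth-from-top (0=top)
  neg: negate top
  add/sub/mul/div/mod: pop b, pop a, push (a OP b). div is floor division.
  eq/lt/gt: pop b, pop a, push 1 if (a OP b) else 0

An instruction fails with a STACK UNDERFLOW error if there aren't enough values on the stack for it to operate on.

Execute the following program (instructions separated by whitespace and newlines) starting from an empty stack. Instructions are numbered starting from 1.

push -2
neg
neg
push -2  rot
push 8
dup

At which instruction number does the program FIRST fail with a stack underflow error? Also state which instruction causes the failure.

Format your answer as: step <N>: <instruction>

Step 1 ('push -2'): stack = [-2], depth = 1
Step 2 ('neg'): stack = [2], depth = 1
Step 3 ('neg'): stack = [-2], depth = 1
Step 4 ('push -2'): stack = [-2, -2], depth = 2
Step 5 ('rot'): needs 3 value(s) but depth is 2 — STACK UNDERFLOW

Answer: step 5: rot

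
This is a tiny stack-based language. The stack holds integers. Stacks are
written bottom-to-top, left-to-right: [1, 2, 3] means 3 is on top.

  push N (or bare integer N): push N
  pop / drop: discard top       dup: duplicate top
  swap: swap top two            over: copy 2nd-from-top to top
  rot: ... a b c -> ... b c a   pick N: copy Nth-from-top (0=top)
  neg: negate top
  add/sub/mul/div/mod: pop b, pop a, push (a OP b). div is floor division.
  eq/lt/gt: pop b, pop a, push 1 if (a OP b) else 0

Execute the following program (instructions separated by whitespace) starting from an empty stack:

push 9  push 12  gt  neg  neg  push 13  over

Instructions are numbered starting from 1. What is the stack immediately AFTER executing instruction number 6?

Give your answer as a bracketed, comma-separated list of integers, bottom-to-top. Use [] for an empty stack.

Step 1 ('push 9'): [9]
Step 2 ('push 12'): [9, 12]
Step 3 ('gt'): [0]
Step 4 ('neg'): [0]
Step 5 ('neg'): [0]
Step 6 ('push 13'): [0, 13]

Answer: [0, 13]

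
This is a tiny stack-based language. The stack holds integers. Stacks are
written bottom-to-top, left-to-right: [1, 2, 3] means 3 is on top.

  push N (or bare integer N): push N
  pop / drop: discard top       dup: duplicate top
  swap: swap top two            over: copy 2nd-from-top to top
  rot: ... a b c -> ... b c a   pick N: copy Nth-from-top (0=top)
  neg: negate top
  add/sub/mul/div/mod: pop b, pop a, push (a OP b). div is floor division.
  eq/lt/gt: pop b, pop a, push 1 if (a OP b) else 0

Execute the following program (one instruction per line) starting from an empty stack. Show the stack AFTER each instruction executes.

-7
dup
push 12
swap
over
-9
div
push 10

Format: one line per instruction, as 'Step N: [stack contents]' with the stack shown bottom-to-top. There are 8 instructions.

Step 1: [-7]
Step 2: [-7, -7]
Step 3: [-7, -7, 12]
Step 4: [-7, 12, -7]
Step 5: [-7, 12, -7, 12]
Step 6: [-7, 12, -7, 12, -9]
Step 7: [-7, 12, -7, -2]
Step 8: [-7, 12, -7, -2, 10]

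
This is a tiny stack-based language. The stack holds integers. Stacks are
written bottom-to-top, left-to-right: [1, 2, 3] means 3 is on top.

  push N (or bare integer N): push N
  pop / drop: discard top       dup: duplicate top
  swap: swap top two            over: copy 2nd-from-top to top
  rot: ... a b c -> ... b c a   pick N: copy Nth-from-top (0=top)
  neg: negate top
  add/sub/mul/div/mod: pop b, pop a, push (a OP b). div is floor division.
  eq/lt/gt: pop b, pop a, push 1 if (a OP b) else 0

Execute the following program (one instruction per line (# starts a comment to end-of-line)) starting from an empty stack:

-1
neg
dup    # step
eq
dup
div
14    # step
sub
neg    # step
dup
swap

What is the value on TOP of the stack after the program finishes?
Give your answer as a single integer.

After 'push -1': [-1]
After 'neg': [1]
After 'dup': [1, 1]
After 'eq': [1]
After 'dup': [1, 1]
After 'div': [1]
After 'push 14': [1, 14]
After 'sub': [-13]
After 'neg': [13]
After 'dup': [13, 13]
After 'swap': [13, 13]

Answer: 13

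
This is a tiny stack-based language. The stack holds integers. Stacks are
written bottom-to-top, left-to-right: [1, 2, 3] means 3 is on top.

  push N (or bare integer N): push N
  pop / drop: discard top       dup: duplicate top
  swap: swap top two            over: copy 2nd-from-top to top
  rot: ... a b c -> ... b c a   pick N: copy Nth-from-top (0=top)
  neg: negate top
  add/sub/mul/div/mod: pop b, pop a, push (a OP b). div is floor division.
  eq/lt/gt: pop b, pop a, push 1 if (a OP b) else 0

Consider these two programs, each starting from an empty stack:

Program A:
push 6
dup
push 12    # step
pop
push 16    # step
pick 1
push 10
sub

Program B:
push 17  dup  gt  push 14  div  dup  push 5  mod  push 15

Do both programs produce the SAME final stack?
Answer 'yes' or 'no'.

Answer: no

Derivation:
Program A trace:
  After 'push 6': [6]
  After 'dup': [6, 6]
  After 'push 12': [6, 6, 12]
  After 'pop': [6, 6]
  After 'push 16': [6, 6, 16]
  After 'pick 1': [6, 6, 16, 6]
  After 'push 10': [6, 6, 16, 6, 10]
  After 'sub': [6, 6, 16, -4]
Program A final stack: [6, 6, 16, -4]

Program B trace:
  After 'push 17': [17]
  After 'dup': [17, 17]
  After 'gt': [0]
  After 'push 14': [0, 14]
  After 'div': [0]
  After 'dup': [0, 0]
  After 'push 5': [0, 0, 5]
  After 'mod': [0, 0]
  After 'push 15': [0, 0, 15]
Program B final stack: [0, 0, 15]
Same: no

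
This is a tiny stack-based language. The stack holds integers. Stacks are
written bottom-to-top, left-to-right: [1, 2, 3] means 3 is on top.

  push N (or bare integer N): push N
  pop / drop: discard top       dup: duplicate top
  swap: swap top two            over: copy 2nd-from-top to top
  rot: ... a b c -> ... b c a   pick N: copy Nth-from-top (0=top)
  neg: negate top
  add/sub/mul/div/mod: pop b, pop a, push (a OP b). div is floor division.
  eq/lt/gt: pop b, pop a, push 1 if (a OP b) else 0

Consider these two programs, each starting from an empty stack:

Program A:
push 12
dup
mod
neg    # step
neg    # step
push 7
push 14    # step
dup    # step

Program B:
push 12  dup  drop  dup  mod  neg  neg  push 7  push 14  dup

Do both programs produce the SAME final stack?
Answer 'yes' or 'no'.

Answer: yes

Derivation:
Program A trace:
  After 'push 12': [12]
  After 'dup': [12, 12]
  After 'mod': [0]
  After 'neg': [0]
  After 'neg': [0]
  After 'push 7': [0, 7]
  After 'push 14': [0, 7, 14]
  After 'dup': [0, 7, 14, 14]
Program A final stack: [0, 7, 14, 14]

Program B trace:
  After 'push 12': [12]
  After 'dup': [12, 12]
  After 'drop': [12]
  After 'dup': [12, 12]
  After 'mod': [0]
  After 'neg': [0]
  After 'neg': [0]
  After 'push 7': [0, 7]
  After 'push 14': [0, 7, 14]
  After 'dup': [0, 7, 14, 14]
Program B final stack: [0, 7, 14, 14]
Same: yes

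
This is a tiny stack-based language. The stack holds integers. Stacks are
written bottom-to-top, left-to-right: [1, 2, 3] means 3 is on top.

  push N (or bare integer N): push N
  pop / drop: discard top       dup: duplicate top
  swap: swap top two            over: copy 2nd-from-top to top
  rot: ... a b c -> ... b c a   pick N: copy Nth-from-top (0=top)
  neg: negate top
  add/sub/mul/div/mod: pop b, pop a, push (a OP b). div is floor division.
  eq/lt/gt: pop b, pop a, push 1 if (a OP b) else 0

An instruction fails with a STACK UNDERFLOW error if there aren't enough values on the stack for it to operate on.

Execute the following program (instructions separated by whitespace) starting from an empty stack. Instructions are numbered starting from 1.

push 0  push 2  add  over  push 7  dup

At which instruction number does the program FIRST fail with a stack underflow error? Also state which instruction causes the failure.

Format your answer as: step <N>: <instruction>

Answer: step 4: over

Derivation:
Step 1 ('push 0'): stack = [0], depth = 1
Step 2 ('push 2'): stack = [0, 2], depth = 2
Step 3 ('add'): stack = [2], depth = 1
Step 4 ('over'): needs 2 value(s) but depth is 1 — STACK UNDERFLOW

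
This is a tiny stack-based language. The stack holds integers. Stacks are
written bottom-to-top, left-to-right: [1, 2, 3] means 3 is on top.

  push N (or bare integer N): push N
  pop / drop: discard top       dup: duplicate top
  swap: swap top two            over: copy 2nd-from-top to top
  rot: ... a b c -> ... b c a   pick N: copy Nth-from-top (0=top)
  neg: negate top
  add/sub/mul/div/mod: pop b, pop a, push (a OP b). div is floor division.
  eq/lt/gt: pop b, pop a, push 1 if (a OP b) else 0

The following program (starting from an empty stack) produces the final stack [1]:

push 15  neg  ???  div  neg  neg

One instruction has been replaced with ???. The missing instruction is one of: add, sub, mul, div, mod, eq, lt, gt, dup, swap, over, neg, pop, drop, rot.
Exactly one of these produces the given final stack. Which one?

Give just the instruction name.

Answer: dup

Derivation:
Stack before ???: [-15]
Stack after ???:  [-15, -15]
The instruction that transforms [-15] -> [-15, -15] is: dup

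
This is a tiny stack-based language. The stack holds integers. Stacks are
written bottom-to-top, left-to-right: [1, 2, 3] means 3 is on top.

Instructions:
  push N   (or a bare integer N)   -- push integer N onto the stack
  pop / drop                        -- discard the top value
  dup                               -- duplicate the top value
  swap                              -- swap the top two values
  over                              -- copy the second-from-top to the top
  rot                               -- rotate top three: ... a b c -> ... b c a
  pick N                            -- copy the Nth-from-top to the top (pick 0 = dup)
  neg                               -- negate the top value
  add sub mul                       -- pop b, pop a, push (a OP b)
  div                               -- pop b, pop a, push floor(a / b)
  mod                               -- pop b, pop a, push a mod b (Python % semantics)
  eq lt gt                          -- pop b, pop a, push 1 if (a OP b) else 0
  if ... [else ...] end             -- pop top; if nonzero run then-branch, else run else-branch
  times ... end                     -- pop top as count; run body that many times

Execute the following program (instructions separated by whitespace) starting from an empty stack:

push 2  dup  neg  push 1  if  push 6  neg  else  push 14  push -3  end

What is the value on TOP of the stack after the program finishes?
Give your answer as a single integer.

After 'push 2': [2]
After 'dup': [2, 2]
After 'neg': [2, -2]
After 'push 1': [2, -2, 1]
After 'if': [2, -2]
After 'push 6': [2, -2, 6]
After 'neg': [2, -2, -6]

Answer: -6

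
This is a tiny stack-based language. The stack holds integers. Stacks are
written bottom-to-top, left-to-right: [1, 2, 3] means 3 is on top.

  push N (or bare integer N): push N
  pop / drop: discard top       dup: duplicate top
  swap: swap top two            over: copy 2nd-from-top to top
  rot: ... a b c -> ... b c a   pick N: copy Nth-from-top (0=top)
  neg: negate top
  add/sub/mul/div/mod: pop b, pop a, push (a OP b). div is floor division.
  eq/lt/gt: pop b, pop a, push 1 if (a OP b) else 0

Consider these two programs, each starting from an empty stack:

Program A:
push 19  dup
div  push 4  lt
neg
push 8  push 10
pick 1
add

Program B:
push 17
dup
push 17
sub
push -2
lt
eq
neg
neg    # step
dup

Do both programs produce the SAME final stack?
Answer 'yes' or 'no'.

Program A trace:
  After 'push 19': [19]
  After 'dup': [19, 19]
  After 'div': [1]
  After 'push 4': [1, 4]
  After 'lt': [1]
  After 'neg': [-1]
  After 'push 8': [-1, 8]
  After 'push 10': [-1, 8, 10]
  After 'pick 1': [-1, 8, 10, 8]
  After 'add': [-1, 8, 18]
Program A final stack: [-1, 8, 18]

Program B trace:
  After 'push 17': [17]
  After 'dup': [17, 17]
  After 'push 17': [17, 17, 17]
  After 'sub': [17, 0]
  After 'push -2': [17, 0, -2]
  After 'lt': [17, 0]
  After 'eq': [0]
  After 'neg': [0]
  After 'neg': [0]
  After 'dup': [0, 0]
Program B final stack: [0, 0]
Same: no

Answer: no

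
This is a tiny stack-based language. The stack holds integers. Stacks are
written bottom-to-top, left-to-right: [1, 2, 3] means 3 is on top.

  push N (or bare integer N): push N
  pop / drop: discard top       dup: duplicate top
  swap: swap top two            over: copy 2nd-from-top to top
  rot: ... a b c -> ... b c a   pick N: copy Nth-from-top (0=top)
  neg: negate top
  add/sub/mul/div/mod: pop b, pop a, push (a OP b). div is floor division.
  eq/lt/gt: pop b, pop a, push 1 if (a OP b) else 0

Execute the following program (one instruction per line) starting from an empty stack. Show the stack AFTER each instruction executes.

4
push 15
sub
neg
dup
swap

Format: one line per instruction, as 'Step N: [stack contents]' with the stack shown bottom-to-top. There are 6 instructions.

Step 1: [4]
Step 2: [4, 15]
Step 3: [-11]
Step 4: [11]
Step 5: [11, 11]
Step 6: [11, 11]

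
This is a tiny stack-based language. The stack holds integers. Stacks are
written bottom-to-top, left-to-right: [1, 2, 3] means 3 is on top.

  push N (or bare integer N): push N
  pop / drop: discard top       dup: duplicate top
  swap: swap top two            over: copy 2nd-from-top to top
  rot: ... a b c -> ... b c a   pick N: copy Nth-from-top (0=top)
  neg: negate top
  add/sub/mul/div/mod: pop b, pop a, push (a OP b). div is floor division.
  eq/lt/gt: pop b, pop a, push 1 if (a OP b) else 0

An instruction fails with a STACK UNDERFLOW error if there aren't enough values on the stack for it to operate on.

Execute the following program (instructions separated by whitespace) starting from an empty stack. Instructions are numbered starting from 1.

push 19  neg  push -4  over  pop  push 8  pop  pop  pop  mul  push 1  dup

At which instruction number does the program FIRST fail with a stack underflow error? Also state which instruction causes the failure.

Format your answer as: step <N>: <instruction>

Answer: step 10: mul

Derivation:
Step 1 ('push 19'): stack = [19], depth = 1
Step 2 ('neg'): stack = [-19], depth = 1
Step 3 ('push -4'): stack = [-19, -4], depth = 2
Step 4 ('over'): stack = [-19, -4, -19], depth = 3
Step 5 ('pop'): stack = [-19, -4], depth = 2
Step 6 ('push 8'): stack = [-19, -4, 8], depth = 3
Step 7 ('pop'): stack = [-19, -4], depth = 2
Step 8 ('pop'): stack = [-19], depth = 1
Step 9 ('pop'): stack = [], depth = 0
Step 10 ('mul'): needs 2 value(s) but depth is 0 — STACK UNDERFLOW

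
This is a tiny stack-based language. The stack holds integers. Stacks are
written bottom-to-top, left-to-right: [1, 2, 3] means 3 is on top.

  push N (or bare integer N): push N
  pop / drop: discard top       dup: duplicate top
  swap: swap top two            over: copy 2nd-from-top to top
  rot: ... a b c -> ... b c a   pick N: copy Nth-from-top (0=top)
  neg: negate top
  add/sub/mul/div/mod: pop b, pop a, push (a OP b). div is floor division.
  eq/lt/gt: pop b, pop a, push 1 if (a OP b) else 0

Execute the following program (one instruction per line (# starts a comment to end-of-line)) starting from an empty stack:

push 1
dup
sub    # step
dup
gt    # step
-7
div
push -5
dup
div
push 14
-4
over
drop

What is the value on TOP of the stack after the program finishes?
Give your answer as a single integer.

Answer: -4

Derivation:
After 'push 1': [1]
After 'dup': [1, 1]
After 'sub': [0]
After 'dup': [0, 0]
After 'gt': [0]
After 'push -7': [0, -7]
After 'div': [0]
After 'push -5': [0, -5]
After 'dup': [0, -5, -5]
After 'div': [0, 1]
After 'push 14': [0, 1, 14]
After 'push -4': [0, 1, 14, -4]
After 'over': [0, 1, 14, -4, 14]
After 'drop': [0, 1, 14, -4]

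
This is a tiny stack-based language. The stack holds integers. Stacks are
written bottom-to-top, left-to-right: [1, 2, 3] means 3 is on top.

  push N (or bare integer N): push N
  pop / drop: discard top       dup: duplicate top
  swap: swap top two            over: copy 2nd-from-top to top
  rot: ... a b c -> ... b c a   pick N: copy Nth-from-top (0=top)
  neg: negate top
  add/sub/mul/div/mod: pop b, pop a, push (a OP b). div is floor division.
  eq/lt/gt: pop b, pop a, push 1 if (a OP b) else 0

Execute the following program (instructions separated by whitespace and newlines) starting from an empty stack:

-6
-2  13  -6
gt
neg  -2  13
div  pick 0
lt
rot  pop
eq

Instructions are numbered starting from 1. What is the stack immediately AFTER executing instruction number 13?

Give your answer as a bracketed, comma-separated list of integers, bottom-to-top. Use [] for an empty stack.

Step 1 ('-6'): [-6]
Step 2 ('-2'): [-6, -2]
Step 3 ('13'): [-6, -2, 13]
Step 4 ('-6'): [-6, -2, 13, -6]
Step 5 ('gt'): [-6, -2, 1]
Step 6 ('neg'): [-6, -2, -1]
Step 7 ('-2'): [-6, -2, -1, -2]
Step 8 ('13'): [-6, -2, -1, -2, 13]
Step 9 ('div'): [-6, -2, -1, -1]
Step 10 ('pick 0'): [-6, -2, -1, -1, -1]
Step 11 ('lt'): [-6, -2, -1, 0]
Step 12 ('rot'): [-6, -1, 0, -2]
Step 13 ('pop'): [-6, -1, 0]

Answer: [-6, -1, 0]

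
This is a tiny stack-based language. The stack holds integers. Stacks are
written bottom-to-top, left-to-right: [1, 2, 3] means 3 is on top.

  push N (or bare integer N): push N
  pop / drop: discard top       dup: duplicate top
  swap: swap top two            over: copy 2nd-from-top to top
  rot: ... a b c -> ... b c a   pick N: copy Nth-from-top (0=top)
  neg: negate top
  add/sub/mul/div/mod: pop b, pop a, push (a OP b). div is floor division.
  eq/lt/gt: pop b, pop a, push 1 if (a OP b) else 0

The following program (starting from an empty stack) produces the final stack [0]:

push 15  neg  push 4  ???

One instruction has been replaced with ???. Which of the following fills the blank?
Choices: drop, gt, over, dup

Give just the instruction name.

Answer: gt

Derivation:
Stack before ???: [-15, 4]
Stack after ???:  [0]
Checking each choice:
  drop: produces [-15]
  gt: MATCH
  over: produces [-15, 4, -15]
  dup: produces [-15, 4, 4]


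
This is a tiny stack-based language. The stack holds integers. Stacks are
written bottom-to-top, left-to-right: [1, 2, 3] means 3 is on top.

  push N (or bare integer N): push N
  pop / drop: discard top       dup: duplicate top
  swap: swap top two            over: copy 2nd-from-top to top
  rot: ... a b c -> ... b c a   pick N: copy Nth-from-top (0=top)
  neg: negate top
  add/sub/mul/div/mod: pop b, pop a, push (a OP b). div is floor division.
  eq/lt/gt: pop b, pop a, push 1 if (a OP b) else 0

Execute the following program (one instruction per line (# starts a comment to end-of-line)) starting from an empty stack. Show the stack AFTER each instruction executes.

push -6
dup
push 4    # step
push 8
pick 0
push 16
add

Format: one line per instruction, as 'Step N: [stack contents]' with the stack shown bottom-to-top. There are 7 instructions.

Step 1: [-6]
Step 2: [-6, -6]
Step 3: [-6, -6, 4]
Step 4: [-6, -6, 4, 8]
Step 5: [-6, -6, 4, 8, 8]
Step 6: [-6, -6, 4, 8, 8, 16]
Step 7: [-6, -6, 4, 8, 24]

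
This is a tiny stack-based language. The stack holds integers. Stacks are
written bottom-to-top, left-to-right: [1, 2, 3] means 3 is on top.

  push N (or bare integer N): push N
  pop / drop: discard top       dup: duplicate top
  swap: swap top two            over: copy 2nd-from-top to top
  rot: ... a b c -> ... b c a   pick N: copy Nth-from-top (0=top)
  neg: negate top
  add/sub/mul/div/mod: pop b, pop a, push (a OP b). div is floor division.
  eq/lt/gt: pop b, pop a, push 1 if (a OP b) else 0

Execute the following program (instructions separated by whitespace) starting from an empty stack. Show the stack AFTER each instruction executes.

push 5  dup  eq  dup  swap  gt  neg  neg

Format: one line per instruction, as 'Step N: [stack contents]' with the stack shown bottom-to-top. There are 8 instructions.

Step 1: [5]
Step 2: [5, 5]
Step 3: [1]
Step 4: [1, 1]
Step 5: [1, 1]
Step 6: [0]
Step 7: [0]
Step 8: [0]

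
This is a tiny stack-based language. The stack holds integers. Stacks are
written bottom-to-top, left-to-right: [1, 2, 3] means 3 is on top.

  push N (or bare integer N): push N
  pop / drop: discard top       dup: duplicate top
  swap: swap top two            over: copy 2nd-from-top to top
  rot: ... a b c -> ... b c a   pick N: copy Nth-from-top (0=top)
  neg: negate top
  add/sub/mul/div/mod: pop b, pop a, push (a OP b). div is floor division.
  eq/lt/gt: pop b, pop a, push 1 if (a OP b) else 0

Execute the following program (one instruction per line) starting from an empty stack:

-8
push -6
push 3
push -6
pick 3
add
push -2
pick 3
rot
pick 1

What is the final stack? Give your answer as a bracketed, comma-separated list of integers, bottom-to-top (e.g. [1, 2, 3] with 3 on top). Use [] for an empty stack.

Answer: [-8, -6, 3, -2, -6, -14, -6]

Derivation:
After 'push -8': [-8]
After 'push -6': [-8, -6]
After 'push 3': [-8, -6, 3]
After 'push -6': [-8, -6, 3, -6]
After 'pick 3': [-8, -6, 3, -6, -8]
After 'add': [-8, -6, 3, -14]
After 'push -2': [-8, -6, 3, -14, -2]
After 'pick 3': [-8, -6, 3, -14, -2, -6]
After 'rot': [-8, -6, 3, -2, -6, -14]
After 'pick 1': [-8, -6, 3, -2, -6, -14, -6]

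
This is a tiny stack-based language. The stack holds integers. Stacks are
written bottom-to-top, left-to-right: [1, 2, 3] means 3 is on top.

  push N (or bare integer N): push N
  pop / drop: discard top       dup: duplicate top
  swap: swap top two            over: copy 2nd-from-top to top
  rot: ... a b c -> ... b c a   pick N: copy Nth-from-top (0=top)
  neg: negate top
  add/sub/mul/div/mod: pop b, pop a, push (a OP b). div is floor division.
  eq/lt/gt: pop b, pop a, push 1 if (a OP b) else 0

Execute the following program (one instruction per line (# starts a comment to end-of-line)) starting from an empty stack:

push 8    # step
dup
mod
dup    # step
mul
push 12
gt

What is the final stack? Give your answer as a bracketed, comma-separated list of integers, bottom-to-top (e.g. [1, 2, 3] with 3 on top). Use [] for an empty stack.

Answer: [0]

Derivation:
After 'push 8': [8]
After 'dup': [8, 8]
After 'mod': [0]
After 'dup': [0, 0]
After 'mul': [0]
After 'push 12': [0, 12]
After 'gt': [0]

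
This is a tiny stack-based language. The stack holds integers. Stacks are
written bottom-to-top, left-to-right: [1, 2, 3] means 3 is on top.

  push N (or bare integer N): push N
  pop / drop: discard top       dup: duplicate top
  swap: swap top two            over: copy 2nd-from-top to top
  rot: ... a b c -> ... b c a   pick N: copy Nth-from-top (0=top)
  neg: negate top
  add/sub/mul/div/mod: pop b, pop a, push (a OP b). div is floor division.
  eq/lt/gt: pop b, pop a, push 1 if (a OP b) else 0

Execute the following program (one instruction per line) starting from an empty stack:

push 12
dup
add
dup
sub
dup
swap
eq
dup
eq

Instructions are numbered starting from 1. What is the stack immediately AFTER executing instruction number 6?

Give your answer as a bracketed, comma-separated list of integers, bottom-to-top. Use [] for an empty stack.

Step 1 ('push 12'): [12]
Step 2 ('dup'): [12, 12]
Step 3 ('add'): [24]
Step 4 ('dup'): [24, 24]
Step 5 ('sub'): [0]
Step 6 ('dup'): [0, 0]

Answer: [0, 0]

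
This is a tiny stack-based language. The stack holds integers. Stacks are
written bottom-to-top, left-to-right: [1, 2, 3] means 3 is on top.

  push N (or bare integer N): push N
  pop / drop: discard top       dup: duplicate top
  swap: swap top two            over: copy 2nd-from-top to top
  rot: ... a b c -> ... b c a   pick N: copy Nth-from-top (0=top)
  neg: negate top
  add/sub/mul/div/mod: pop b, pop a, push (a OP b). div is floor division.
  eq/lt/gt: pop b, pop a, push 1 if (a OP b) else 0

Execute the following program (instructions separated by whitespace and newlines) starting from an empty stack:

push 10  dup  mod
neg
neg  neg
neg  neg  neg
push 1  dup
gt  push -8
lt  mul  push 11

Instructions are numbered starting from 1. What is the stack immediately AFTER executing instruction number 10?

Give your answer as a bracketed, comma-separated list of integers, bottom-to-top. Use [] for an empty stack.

Step 1 ('push 10'): [10]
Step 2 ('dup'): [10, 10]
Step 3 ('mod'): [0]
Step 4 ('neg'): [0]
Step 5 ('neg'): [0]
Step 6 ('neg'): [0]
Step 7 ('neg'): [0]
Step 8 ('neg'): [0]
Step 9 ('neg'): [0]
Step 10 ('push 1'): [0, 1]

Answer: [0, 1]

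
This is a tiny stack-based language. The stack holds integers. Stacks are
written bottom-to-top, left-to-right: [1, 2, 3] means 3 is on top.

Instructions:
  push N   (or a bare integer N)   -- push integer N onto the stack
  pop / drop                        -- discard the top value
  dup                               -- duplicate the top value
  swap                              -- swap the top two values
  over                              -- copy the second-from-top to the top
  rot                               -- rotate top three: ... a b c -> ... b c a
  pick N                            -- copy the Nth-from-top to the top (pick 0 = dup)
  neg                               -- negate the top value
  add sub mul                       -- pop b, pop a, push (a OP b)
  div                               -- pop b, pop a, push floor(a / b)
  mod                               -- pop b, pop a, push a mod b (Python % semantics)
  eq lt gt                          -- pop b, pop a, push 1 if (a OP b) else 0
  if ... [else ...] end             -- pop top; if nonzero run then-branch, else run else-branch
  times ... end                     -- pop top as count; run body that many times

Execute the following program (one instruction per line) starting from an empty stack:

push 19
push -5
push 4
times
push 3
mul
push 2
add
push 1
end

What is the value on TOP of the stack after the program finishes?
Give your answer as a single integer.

After 'push 19': [19]
After 'push -5': [19, -5]
After 'push 4': [19, -5, 4]
After 'times': [19, -5]
After 'push 3': [19, -5, 3]
After 'mul': [19, -15]
After 'push 2': [19, -15, 2]
After 'add': [19, -13]
After 'push 1': [19, -13, 1]
After 'push 3': [19, -13, 1, 3]
  ...
After 'push 3': [19, -13, 5, 1, 3]
After 'mul': [19, -13, 5, 3]
After 'push 2': [19, -13, 5, 3, 2]
After 'add': [19, -13, 5, 5]
After 'push 1': [19, -13, 5, 5, 1]
After 'push 3': [19, -13, 5, 5, 1, 3]
After 'mul': [19, -13, 5, 5, 3]
After 'push 2': [19, -13, 5, 5, 3, 2]
After 'add': [19, -13, 5, 5, 5]
After 'push 1': [19, -13, 5, 5, 5, 1]

Answer: 1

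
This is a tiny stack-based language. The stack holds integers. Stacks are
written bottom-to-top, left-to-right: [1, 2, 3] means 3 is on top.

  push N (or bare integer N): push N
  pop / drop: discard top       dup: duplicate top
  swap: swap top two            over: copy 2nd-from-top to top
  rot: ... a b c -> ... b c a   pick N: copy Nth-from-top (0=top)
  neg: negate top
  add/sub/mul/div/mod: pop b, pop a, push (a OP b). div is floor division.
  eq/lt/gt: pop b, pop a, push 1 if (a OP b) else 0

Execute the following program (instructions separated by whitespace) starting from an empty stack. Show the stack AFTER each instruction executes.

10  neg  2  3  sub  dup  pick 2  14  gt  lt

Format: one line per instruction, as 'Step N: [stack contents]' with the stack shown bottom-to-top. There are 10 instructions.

Step 1: [10]
Step 2: [-10]
Step 3: [-10, 2]
Step 4: [-10, 2, 3]
Step 5: [-10, -1]
Step 6: [-10, -1, -1]
Step 7: [-10, -1, -1, -10]
Step 8: [-10, -1, -1, -10, 14]
Step 9: [-10, -1, -1, 0]
Step 10: [-10, -1, 1]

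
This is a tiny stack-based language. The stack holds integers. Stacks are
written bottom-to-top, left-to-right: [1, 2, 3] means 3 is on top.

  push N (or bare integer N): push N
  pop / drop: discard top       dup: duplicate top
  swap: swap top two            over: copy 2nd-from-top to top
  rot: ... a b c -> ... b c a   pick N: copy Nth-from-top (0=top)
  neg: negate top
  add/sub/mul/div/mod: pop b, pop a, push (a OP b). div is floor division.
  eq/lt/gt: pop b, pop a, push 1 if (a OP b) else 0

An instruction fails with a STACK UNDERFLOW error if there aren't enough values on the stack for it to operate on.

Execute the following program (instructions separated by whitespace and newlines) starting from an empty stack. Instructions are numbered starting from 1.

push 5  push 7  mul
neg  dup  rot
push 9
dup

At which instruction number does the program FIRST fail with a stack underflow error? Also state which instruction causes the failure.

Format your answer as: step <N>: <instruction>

Answer: step 6: rot

Derivation:
Step 1 ('push 5'): stack = [5], depth = 1
Step 2 ('push 7'): stack = [5, 7], depth = 2
Step 3 ('mul'): stack = [35], depth = 1
Step 4 ('neg'): stack = [-35], depth = 1
Step 5 ('dup'): stack = [-35, -35], depth = 2
Step 6 ('rot'): needs 3 value(s) but depth is 2 — STACK UNDERFLOW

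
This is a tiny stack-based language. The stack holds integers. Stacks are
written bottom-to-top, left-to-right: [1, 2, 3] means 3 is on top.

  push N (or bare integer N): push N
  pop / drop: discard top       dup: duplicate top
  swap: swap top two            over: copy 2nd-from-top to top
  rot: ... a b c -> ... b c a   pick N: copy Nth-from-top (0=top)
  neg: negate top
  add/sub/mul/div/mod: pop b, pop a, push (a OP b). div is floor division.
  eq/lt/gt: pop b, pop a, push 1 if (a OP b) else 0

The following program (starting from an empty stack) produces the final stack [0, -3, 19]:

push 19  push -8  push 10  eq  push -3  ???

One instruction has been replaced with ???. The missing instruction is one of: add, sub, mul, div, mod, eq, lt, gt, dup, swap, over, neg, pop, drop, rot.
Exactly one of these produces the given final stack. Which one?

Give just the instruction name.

Stack before ???: [19, 0, -3]
Stack after ???:  [0, -3, 19]
The instruction that transforms [19, 0, -3] -> [0, -3, 19] is: rot

Answer: rot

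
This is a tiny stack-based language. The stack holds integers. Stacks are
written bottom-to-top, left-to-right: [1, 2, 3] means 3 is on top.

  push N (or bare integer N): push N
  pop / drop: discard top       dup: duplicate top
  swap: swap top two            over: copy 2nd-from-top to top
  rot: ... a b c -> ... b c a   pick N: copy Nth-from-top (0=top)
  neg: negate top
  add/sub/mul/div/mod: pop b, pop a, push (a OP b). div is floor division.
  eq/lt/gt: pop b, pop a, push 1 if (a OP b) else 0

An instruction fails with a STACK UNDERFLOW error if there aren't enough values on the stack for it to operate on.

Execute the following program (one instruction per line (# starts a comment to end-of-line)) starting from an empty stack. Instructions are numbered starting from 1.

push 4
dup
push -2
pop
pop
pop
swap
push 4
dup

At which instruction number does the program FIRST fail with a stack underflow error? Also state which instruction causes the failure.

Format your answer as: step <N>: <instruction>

Step 1 ('push 4'): stack = [4], depth = 1
Step 2 ('dup'): stack = [4, 4], depth = 2
Step 3 ('push -2'): stack = [4, 4, -2], depth = 3
Step 4 ('pop'): stack = [4, 4], depth = 2
Step 5 ('pop'): stack = [4], depth = 1
Step 6 ('pop'): stack = [], depth = 0
Step 7 ('swap'): needs 2 value(s) but depth is 0 — STACK UNDERFLOW

Answer: step 7: swap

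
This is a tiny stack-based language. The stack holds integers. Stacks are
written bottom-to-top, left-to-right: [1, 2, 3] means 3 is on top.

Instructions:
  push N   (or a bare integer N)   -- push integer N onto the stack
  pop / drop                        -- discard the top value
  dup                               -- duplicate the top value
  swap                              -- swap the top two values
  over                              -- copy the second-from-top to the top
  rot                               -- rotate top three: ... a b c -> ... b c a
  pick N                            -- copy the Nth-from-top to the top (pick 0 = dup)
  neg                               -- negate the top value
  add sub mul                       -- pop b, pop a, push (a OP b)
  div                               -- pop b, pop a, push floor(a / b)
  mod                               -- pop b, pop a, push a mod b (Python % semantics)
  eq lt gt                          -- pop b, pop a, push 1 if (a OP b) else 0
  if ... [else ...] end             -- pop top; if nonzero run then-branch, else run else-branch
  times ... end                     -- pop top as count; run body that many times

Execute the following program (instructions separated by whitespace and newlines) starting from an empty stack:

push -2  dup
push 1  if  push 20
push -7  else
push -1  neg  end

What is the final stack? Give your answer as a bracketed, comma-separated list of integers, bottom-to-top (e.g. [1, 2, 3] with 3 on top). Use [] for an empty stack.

Answer: [-2, -2, 20, -7]

Derivation:
After 'push -2': [-2]
After 'dup': [-2, -2]
After 'push 1': [-2, -2, 1]
After 'if': [-2, -2]
After 'push 20': [-2, -2, 20]
After 'push -7': [-2, -2, 20, -7]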